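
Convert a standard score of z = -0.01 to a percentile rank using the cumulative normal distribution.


CDF(z) = 0.5 * (1 + erf(z/sqrt(2)))
erf(-0.0071) = -0.008
CDF = 0.496
Percentile rank = 0.496 * 100 = 49.6

49.6


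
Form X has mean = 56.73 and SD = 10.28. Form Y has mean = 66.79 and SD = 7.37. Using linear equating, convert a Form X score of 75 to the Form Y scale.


slope = SD_Y / SD_X = 7.37 / 10.28 ~ 0.7169
intercept = mean_Y - slope * mean_X = 66.79 - (7.37 / 10.28) * 56.73 ~ 26.1188
Y = slope * X + intercept. To avoid rounding drift from the rounded slope/intercept, evaluate the equivalent form Y = mean_Y + SD_Y * (X - mean_X) / SD_X at full precision:
Y = 66.79 + 7.37 * (75 - 56.73) / 10.28
Y = 66.79 + 7.37 * 18.27 / 10.28
Y = 66.79 + 134.6499 / 10.28
Y = 66.79 + 13.0982
Y = 79.8882

79.8882


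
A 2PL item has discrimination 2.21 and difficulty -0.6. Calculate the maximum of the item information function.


For 2PL, max info at theta = b = -0.6
I_max = a^2 / 4 = 2.21^2 / 4
= 4.8841 / 4
I_max = 1.221

1.221


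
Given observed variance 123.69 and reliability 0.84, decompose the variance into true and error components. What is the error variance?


var_true = rxx * var_obs = 0.84 * 123.69 = 103.8996
var_error = var_obs - var_true
var_error = 123.69 - 103.8996
var_error = 19.7904

19.7904


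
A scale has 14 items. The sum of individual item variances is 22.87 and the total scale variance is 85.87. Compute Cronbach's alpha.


alpha = (k/(k-1)) * (1 - sum(si^2)/s_total^2)
= (14/13) * (1 - 22.87/85.87)
alpha = 0.7901

0.7901


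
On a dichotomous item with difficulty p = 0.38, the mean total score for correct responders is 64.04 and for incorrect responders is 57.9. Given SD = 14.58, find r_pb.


q = 1 - p = 0.62
rpb = ((M1 - M0) / SD) * sqrt(p * q)
rpb = ((64.04 - 57.9) / 14.58) * sqrt(0.38 * 0.62)
rpb = 0.2044

0.2044


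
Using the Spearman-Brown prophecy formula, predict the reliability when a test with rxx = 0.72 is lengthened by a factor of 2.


r_new = (n * rxx) / (1 + (n-1) * rxx)
r_new = (2 * 0.72) / (1 + 1 * 0.72)
r_new = 1.44 / 1.72
r_new = 0.8372

0.8372


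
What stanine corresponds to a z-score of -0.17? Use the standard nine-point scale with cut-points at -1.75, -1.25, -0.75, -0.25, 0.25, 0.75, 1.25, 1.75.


Stanine boundaries: [-1.75, -1.25, -0.75, -0.25, 0.25, 0.75, 1.25, 1.75]
z = -0.17
Check each boundary:
  z >= -1.75 -> could be stanine 2
  z >= -1.25 -> could be stanine 3
  z >= -0.75 -> could be stanine 4
  z >= -0.25 -> could be stanine 5
  z < 0.25
  z < 0.75
  z < 1.25
  z < 1.75
Highest qualifying boundary gives stanine = 5

5


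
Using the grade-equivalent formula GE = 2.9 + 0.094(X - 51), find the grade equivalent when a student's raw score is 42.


raw - median = 42 - 51 = -9
slope * diff = 0.094 * -9 = -0.846
GE = 2.9 + -0.846
GE = 2.054

2.054


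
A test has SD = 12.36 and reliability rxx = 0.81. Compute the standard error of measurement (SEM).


SEM = SD * sqrt(1 - rxx)
SEM = 12.36 * sqrt(1 - 0.81)
SEM = 12.36 * sqrt(0.19) = 12.36 * 0.43589
SEM = 5.3876

5.3876


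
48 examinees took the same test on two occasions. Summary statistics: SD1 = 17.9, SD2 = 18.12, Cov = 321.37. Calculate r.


r = cov(X,Y) / (SD_X * SD_Y)
r = 321.37 / (17.9 * 18.12)
r = 321.37 / 324.348
r = 0.9908

0.9908


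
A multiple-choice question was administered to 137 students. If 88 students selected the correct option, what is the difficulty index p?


Item difficulty p = number correct / total examinees
p = 88 / 137
p = 0.6423

0.6423


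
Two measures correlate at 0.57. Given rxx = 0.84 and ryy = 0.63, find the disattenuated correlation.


r_corrected = rxy / sqrt(rxx * ryy)
= 0.57 / sqrt(0.84 * 0.63)
= 0.57 / sqrt(0.5292)
= 0.57 / 0.727461
r_corrected = 0.7835

0.7835


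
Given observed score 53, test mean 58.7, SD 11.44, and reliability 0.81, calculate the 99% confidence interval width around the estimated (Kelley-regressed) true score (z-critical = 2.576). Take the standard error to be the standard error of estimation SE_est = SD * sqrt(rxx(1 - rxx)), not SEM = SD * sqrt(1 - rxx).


True score estimate = 0.81*53 + 0.19*58.7 = 54.083
SE_est = SD * sqrt(rxx * (1 - rxx)) = 11.44 * sqrt(0.81 * 0.19) = 11.44 * sqrt(0.1539) = 4.487922
CI = T_est +/- z * SE_est, so width = 2 * z * SE_est = 2 * 2.576 * 4.487922
Width = 23.1218

23.1218


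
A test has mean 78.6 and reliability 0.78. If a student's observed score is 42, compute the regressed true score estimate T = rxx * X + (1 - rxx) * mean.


T_est = rxx * X + (1 - rxx) * mean
T_est = 0.78 * 42 + 0.22 * 78.6
T_est = 32.76 + 17.292
T_est = 50.052

50.052


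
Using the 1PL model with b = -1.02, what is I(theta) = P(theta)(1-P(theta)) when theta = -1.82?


P = 1/(1+exp(-(-1.82--1.02))) = 0.31
I = P*(1-P) = 0.31 * 0.69
I = 0.2139

0.2139


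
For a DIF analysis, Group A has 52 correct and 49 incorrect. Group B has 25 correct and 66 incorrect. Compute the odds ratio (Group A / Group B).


Odds_A = 52/49 = 1.0612
Odds_B = 25/66 = 0.3788
OR = Odds_A / Odds_B = 1.0612 / 0.3788
Exactly, OR = (52 * 66) / (49 * 25) = 3432 / 1225
OR = 2.8016

2.8016


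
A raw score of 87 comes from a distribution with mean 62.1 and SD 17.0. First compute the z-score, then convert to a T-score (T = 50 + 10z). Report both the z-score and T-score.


z = (X - mean) / SD = (87 - 62.1) / 17.0
z = 24.9 / 17.0
z = 1.4647
T-score = T = 50 + 10z
Carry z at full precision (z = 24.9 / 17.0) into the conversion:
T-score = 50 + 10 * (24.9 / 17.0) = 50 + 249 / 17.0
T-score = 50 + 14.6471
T-score = 64.6471

64.6471


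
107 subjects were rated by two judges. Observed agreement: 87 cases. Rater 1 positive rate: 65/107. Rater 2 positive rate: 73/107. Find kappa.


P_o = 87/107 = 0.813084
P_e = (65*73 + 42*34) / 11449 = 0.539174
kappa = (P_o - P_e) / (1 - P_e)
kappa = (0.813084 - 0.539174) / (1 - 0.539174)
kappa = 0.5944

0.5944


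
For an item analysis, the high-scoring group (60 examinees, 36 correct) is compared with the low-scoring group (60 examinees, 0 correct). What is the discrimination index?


p_upper = 36/60 = 0.6
p_lower = 0/60 = 0.0
D = 0.6 - 0.0 = 0.6

0.6


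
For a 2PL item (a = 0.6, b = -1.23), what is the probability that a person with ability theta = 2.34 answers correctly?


a*(theta - b) = 0.6 * (2.34 - -1.23) = 2.142
exp(-2.142) = 0.1174
P = 1 / (1 + 0.1174)
P = 0.8949

0.8949


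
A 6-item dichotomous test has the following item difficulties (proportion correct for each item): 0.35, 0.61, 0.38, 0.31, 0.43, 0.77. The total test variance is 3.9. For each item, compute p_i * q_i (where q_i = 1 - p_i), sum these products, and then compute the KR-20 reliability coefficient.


For each item, compute p_i * q_i:
  Item 1: 0.35 * 0.65 = 0.2275
  Item 2: 0.61 * 0.39 = 0.2379
  Item 3: 0.38 * 0.62 = 0.2356
  Item 4: 0.31 * 0.69 = 0.2139
  Item 5: 0.43 * 0.57 = 0.2451
  Item 6: 0.77 * 0.23 = 0.1771
Sum(p_i * q_i) = 0.2275 + 0.2379 + 0.2356 + 0.2139 + 0.2451 + 0.1771 = 1.3371
KR-20 = (k/(k-1)) * (1 - Sum(p_i*q_i) / Var_total)
= (6/5) * (1 - 1.3371/3.9)
= 1.2 * 0.6572
KR-20 = 0.7886

0.7886


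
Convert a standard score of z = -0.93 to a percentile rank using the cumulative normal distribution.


CDF(z) = 0.5 * (1 + erf(z/sqrt(2)))
erf(-0.6576) = -0.6476
CDF = 0.1762
Percentile rank = 0.1762 * 100 = 17.62

17.62


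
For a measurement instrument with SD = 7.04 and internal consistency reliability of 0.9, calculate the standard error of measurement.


SEM = SD * sqrt(1 - rxx)
SEM = 7.04 * sqrt(1 - 0.9)
SEM = 7.04 * sqrt(0.1) = 7.04 * 0.316228
SEM = 2.2262

2.2262


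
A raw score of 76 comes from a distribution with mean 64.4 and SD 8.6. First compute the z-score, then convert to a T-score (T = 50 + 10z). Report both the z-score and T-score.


z = (X - mean) / SD = (76 - 64.4) / 8.6
z = 11.6 / 8.6
z = 1.3488
T-score = T = 50 + 10z
Carry z at full precision (z = 11.6 / 8.6) into the conversion:
T-score = 50 + 10 * (11.6 / 8.6) = 50 + 116 / 8.6
T-score = 50 + 13.4884
T-score = 63.4884

63.4884


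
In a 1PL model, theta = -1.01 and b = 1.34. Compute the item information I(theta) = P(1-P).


P = 1/(1+exp(-(-1.01-1.34))) = 0.0871
I = P*(1-P) = 0.0871 * 0.9129
I = 0.0795

0.0795


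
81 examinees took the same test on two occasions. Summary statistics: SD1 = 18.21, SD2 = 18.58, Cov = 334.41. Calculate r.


r = cov(X,Y) / (SD_X * SD_Y)
r = 334.41 / (18.21 * 18.58)
r = 334.41 / 338.3418
r = 0.9884

0.9884


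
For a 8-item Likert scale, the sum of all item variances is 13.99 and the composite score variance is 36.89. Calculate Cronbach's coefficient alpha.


alpha = (k/(k-1)) * (1 - sum(si^2)/s_total^2)
= (8/7) * (1 - 13.99/36.89)
alpha = 0.7094

0.7094


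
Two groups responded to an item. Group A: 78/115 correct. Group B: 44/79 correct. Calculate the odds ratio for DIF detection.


Odds_A = 78/37 = 2.1081
Odds_B = 44/35 = 1.2571
OR = Odds_A / Odds_B = 2.1081 / 1.2571
Exactly, OR = (78 * 35) / (37 * 44) = 2730 / 1628
OR = 1.6769

1.6769


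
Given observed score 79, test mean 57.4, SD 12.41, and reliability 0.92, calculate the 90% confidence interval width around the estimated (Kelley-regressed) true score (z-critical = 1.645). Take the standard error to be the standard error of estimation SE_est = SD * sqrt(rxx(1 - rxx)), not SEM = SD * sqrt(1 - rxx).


True score estimate = 0.92*79 + 0.08*57.4 = 77.272
SE_est = SD * sqrt(rxx * (1 - rxx)) = 12.41 * sqrt(0.92 * 0.08) = 12.41 * sqrt(0.0736) = 3.366749
CI = T_est +/- z * SE_est, so width = 2 * z * SE_est = 2 * 1.645 * 3.366749
Width = 11.0766

11.0766


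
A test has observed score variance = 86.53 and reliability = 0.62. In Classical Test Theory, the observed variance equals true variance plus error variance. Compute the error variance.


var_true = rxx * var_obs = 0.62 * 86.53 = 53.6486
var_error = var_obs - var_true
var_error = 86.53 - 53.6486
var_error = 32.8814

32.8814


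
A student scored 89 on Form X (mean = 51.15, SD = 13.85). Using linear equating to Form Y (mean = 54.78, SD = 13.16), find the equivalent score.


slope = SD_Y / SD_X = 13.16 / 13.85 ~ 0.9502
intercept = mean_Y - slope * mean_X = 54.78 - (13.16 / 13.85) * 51.15 ~ 6.1783
Y = slope * X + intercept. To avoid rounding drift from the rounded slope/intercept, evaluate the equivalent form Y = mean_Y + SD_Y * (X - mean_X) / SD_X at full precision:
Y = 54.78 + 13.16 * (89 - 51.15) / 13.85
Y = 54.78 + 13.16 * 37.85 / 13.85
Y = 54.78 + 498.106 / 13.85
Y = 54.78 + 35.9643
Y = 90.7443

90.7443


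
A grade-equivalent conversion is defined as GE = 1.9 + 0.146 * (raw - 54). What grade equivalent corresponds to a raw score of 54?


raw - median = 54 - 54 = 0
slope * diff = 0.146 * 0 = 0.0
GE = 1.9 + 0.0
GE = 1.9

1.9


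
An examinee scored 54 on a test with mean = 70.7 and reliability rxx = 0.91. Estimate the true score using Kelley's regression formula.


T_est = rxx * X + (1 - rxx) * mean
T_est = 0.91 * 54 + 0.09 * 70.7
T_est = 49.14 + 6.363
T_est = 55.503

55.503


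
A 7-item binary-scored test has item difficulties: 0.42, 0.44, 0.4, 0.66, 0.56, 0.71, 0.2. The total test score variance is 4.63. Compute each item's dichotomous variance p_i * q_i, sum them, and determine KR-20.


For each item, compute p_i * q_i:
  Item 1: 0.42 * 0.58 = 0.2436
  Item 2: 0.44 * 0.56 = 0.2464
  Item 3: 0.4 * 0.6 = 0.24
  Item 4: 0.66 * 0.34 = 0.2244
  Item 5: 0.56 * 0.44 = 0.2464
  Item 6: 0.71 * 0.29 = 0.2059
  Item 7: 0.2 * 0.8 = 0.16
Sum(p_i * q_i) = 0.2436 + 0.2464 + 0.24 + 0.2244 + 0.2464 + 0.2059 + 0.16 = 1.5667
KR-20 = (k/(k-1)) * (1 - Sum(p_i*q_i) / Var_total)
= (7/6) * (1 - 1.5667/4.63)
= 1.1667 * 0.6616
KR-20 = 0.7719

0.7719


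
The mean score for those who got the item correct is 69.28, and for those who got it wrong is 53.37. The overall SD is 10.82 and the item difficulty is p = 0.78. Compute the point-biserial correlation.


q = 1 - p = 0.22
rpb = ((M1 - M0) / SD) * sqrt(p * q)
rpb = ((69.28 - 53.37) / 10.82) * sqrt(0.78 * 0.22)
rpb = 0.6091

0.6091


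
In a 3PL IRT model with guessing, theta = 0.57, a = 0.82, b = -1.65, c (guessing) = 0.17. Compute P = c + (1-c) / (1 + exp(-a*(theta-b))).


logit = 0.82*(0.57 - -1.65) = 1.8204
P* = 1/(1 + exp(-1.8204)) = 0.8606
P = 0.17 + (1 - 0.17) * 0.8606
P = 0.8843

0.8843


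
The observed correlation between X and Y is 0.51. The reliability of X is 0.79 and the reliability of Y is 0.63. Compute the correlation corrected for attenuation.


r_corrected = rxy / sqrt(rxx * ryy)
= 0.51 / sqrt(0.79 * 0.63)
= 0.51 / sqrt(0.4977)
= 0.51 / 0.705479
r_corrected = 0.7229

0.7229


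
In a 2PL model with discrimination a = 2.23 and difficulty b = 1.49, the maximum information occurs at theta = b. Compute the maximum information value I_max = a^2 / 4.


For 2PL, max info at theta = b = 1.49
I_max = a^2 / 4 = 2.23^2 / 4
= 4.9729 / 4
I_max = 1.2432

1.2432


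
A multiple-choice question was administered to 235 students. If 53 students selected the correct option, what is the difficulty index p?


Item difficulty p = number correct / total examinees
p = 53 / 235
p = 0.2255

0.2255


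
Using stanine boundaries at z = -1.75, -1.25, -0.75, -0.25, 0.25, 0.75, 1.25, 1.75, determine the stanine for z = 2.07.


Stanine boundaries: [-1.75, -1.25, -0.75, -0.25, 0.25, 0.75, 1.25, 1.75]
z = 2.07
Check each boundary:
  z >= -1.75 -> could be stanine 2
  z >= -1.25 -> could be stanine 3
  z >= -0.75 -> could be stanine 4
  z >= -0.25 -> could be stanine 5
  z >= 0.25 -> could be stanine 6
  z >= 0.75 -> could be stanine 7
  z >= 1.25 -> could be stanine 8
  z >= 1.75 -> could be stanine 9
Highest qualifying boundary gives stanine = 9

9


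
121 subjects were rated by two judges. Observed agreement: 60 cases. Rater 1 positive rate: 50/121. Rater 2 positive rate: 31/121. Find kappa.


P_o = 60/121 = 0.495868
P_e = (50*31 + 71*90) / 14641 = 0.542313
kappa = (P_o - P_e) / (1 - P_e)
kappa = (0.495868 - 0.542313) / (1 - 0.542313)
kappa = -0.1015

-0.1015


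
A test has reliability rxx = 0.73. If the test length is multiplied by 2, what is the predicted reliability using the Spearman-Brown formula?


r_new = (n * rxx) / (1 + (n-1) * rxx)
r_new = (2 * 0.73) / (1 + 1 * 0.73)
r_new = 1.46 / 1.73
r_new = 0.8439

0.8439


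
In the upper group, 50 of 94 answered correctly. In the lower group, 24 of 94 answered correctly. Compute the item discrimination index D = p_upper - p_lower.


p_upper = 50/94 = 0.5319
p_lower = 24/94 = 0.2553
D = 0.5319 - 0.2553 = 0.2766

0.2766


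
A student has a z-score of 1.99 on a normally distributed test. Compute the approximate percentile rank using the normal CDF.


CDF(z) = 0.5 * (1 + erf(z/sqrt(2)))
erf(1.4071) = 0.9534
CDF = 0.9767
Percentile rank = 0.9767 * 100 = 97.67

97.67


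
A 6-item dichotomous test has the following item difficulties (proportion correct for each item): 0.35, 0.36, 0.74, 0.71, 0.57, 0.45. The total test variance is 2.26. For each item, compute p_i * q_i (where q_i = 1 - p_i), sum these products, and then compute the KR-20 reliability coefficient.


For each item, compute p_i * q_i:
  Item 1: 0.35 * 0.65 = 0.2275
  Item 2: 0.36 * 0.64 = 0.2304
  Item 3: 0.74 * 0.26 = 0.1924
  Item 4: 0.71 * 0.29 = 0.2059
  Item 5: 0.57 * 0.43 = 0.2451
  Item 6: 0.45 * 0.55 = 0.2475
Sum(p_i * q_i) = 0.2275 + 0.2304 + 0.1924 + 0.2059 + 0.2451 + 0.2475 = 1.3488
KR-20 = (k/(k-1)) * (1 - Sum(p_i*q_i) / Var_total)
= (6/5) * (1 - 1.3488/2.26)
= 1.2 * 0.4032
KR-20 = 0.4838

0.4838


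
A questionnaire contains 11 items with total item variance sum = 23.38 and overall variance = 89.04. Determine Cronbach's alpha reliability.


alpha = (k/(k-1)) * (1 - sum(si^2)/s_total^2)
= (11/10) * (1 - 23.38/89.04)
alpha = 0.8112

0.8112


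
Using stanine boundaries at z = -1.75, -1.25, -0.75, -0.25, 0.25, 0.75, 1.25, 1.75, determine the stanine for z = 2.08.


Stanine boundaries: [-1.75, -1.25, -0.75, -0.25, 0.25, 0.75, 1.25, 1.75]
z = 2.08
Check each boundary:
  z >= -1.75 -> could be stanine 2
  z >= -1.25 -> could be stanine 3
  z >= -0.75 -> could be stanine 4
  z >= -0.25 -> could be stanine 5
  z >= 0.25 -> could be stanine 6
  z >= 0.75 -> could be stanine 7
  z >= 1.25 -> could be stanine 8
  z >= 1.75 -> could be stanine 9
Highest qualifying boundary gives stanine = 9

9


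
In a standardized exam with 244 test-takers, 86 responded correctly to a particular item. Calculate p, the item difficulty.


Item difficulty p = number correct / total examinees
p = 86 / 244
p = 0.3525

0.3525


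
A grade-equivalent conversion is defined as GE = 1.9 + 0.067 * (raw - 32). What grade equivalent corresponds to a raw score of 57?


raw - median = 57 - 32 = 25
slope * diff = 0.067 * 25 = 1.675
GE = 1.9 + 1.675
GE = 3.575

3.575


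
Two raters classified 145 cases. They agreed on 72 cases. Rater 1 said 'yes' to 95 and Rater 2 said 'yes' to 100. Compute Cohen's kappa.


P_o = 72/145 = 0.496552
P_e = (95*100 + 50*45) / 21025 = 0.558859
kappa = (P_o - P_e) / (1 - P_e)
kappa = (0.496552 - 0.558859) / (1 - 0.558859)
kappa = -0.1412

-0.1412


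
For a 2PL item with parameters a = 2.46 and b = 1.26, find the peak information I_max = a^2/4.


For 2PL, max info at theta = b = 1.26
I_max = a^2 / 4 = 2.46^2 / 4
= 6.0516 / 4
I_max = 1.5129

1.5129


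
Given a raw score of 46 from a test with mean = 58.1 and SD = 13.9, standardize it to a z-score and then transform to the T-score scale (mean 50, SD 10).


z = (X - mean) / SD = (46 - 58.1) / 13.9
z = -12.1 / 13.9
z = -0.8705
T-score = T = 50 + 10z
Carry z at full precision (z = -12.1 / 13.9) into the conversion:
T-score = 50 + 10 * (-12.1 / 13.9) = 50 + -121 / 13.9
T-score = 50 + -8.705
T-score = 41.295

41.295


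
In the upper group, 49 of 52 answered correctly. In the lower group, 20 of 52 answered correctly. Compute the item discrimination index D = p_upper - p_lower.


p_upper = 49/52 = 0.9423
p_lower = 20/52 = 0.3846
D = 0.9423 - 0.3846 = 0.5577

0.5577


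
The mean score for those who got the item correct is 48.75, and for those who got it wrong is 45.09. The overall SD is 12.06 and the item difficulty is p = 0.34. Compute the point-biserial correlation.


q = 1 - p = 0.66
rpb = ((M1 - M0) / SD) * sqrt(p * q)
rpb = ((48.75 - 45.09) / 12.06) * sqrt(0.34 * 0.66)
rpb = 0.1438

0.1438


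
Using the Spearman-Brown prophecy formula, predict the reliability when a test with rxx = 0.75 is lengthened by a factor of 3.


r_new = (n * rxx) / (1 + (n-1) * rxx)
r_new = (3 * 0.75) / (1 + 2 * 0.75)
r_new = 2.25 / 2.5
r_new = 0.9

0.9


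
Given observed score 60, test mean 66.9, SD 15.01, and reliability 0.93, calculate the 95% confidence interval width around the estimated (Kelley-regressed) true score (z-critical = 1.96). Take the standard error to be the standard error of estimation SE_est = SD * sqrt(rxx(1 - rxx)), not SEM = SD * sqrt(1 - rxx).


True score estimate = 0.93*60 + 0.07*66.9 = 60.483
SE_est = SD * sqrt(rxx * (1 - rxx)) = 15.01 * sqrt(0.93 * 0.07) = 15.01 * sqrt(0.0651) = 3.829757
CI = T_est +/- z * SE_est, so width = 2 * z * SE_est = 2 * 1.96 * 3.829757
Width = 15.0126

15.0126


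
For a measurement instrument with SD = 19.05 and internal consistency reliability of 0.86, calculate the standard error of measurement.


SEM = SD * sqrt(1 - rxx)
SEM = 19.05 * sqrt(1 - 0.86)
SEM = 19.05 * sqrt(0.14) = 19.05 * 0.374166
SEM = 7.1279

7.1279


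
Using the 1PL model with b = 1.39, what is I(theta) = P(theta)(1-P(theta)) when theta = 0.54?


P = 1/(1+exp(-(0.54-1.39))) = 0.2994
I = P*(1-P) = 0.2994 * 0.7006
I = 0.2098

0.2098


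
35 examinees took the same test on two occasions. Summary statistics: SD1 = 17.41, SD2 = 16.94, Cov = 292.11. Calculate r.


r = cov(X,Y) / (SD_X * SD_Y)
r = 292.11 / (17.41 * 16.94)
r = 292.11 / 294.9254
r = 0.9905

0.9905


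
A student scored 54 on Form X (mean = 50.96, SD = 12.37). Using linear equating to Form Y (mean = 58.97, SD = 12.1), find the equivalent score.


slope = SD_Y / SD_X = 12.1 / 12.37 ~ 0.9782
intercept = mean_Y - slope * mean_X = 58.97 - (12.1 / 12.37) * 50.96 ~ 9.1223
Y = slope * X + intercept. To avoid rounding drift from the rounded slope/intercept, evaluate the equivalent form Y = mean_Y + SD_Y * (X - mean_X) / SD_X at full precision:
Y = 58.97 + 12.1 * (54 - 50.96) / 12.37
Y = 58.97 + 12.1 * 3.04 / 12.37
Y = 58.97 + 36.784 / 12.37
Y = 58.97 + 2.9736
Y = 61.9436

61.9436


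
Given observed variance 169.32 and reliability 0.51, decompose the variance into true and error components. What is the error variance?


var_true = rxx * var_obs = 0.51 * 169.32 = 86.3532
var_error = var_obs - var_true
var_error = 169.32 - 86.3532
var_error = 82.9668

82.9668


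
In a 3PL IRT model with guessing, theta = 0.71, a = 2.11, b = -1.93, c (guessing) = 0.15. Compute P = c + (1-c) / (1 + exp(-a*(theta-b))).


logit = 2.11*(0.71 - -1.93) = 5.5704
P* = 1/(1 + exp(-5.5704)) = 0.9962
P = 0.15 + (1 - 0.15) * 0.9962
P = 0.9968

0.9968


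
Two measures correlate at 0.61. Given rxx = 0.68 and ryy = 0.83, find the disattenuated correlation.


r_corrected = rxy / sqrt(rxx * ryy)
= 0.61 / sqrt(0.68 * 0.83)
= 0.61 / sqrt(0.5644)
= 0.61 / 0.751266
r_corrected = 0.812

0.812


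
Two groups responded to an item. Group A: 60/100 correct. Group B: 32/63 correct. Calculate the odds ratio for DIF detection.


Odds_A = 60/40 = 1.5
Odds_B = 32/31 = 1.0323
OR = Odds_A / Odds_B = 1.5 / 1.0323
Exactly, OR = (60 * 31) / (40 * 32) = 1860 / 1280
OR = 1.4531

1.4531


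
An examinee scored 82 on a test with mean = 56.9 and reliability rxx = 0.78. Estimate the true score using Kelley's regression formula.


T_est = rxx * X + (1 - rxx) * mean
T_est = 0.78 * 82 + 0.22 * 56.9
T_est = 63.96 + 12.518
T_est = 76.478

76.478


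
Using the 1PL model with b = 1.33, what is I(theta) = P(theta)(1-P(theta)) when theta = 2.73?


P = 1/(1+exp(-(2.73-1.33))) = 0.8022
I = P*(1-P) = 0.8022 * 0.1978
I = 0.1587

0.1587


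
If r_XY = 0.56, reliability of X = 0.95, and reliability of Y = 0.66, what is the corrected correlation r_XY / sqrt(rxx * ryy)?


r_corrected = rxy / sqrt(rxx * ryy)
= 0.56 / sqrt(0.95 * 0.66)
= 0.56 / sqrt(0.627)
= 0.56 / 0.791833
r_corrected = 0.7072

0.7072


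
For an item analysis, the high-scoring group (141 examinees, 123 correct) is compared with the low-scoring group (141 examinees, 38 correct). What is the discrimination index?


p_upper = 123/141 = 0.8723
p_lower = 38/141 = 0.2695
D = 0.8723 - 0.2695 = 0.6028

0.6028


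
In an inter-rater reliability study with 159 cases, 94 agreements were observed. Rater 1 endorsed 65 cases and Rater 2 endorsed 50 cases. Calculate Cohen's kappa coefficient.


P_o = 94/159 = 0.591195
P_e = (65*50 + 94*109) / 25281 = 0.53384
kappa = (P_o - P_e) / (1 - P_e)
kappa = (0.591195 - 0.53384) / (1 - 0.53384)
kappa = 0.123

0.123


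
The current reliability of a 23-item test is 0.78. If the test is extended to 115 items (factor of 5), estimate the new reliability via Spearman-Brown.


r_new = (n * rxx) / (1 + (n-1) * rxx)
r_new = (5 * 0.78) / (1 + 4 * 0.78)
r_new = 3.9 / 4.12
r_new = 0.9466

0.9466


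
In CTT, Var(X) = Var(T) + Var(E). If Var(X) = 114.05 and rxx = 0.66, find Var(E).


var_true = rxx * var_obs = 0.66 * 114.05 = 75.273
var_error = var_obs - var_true
var_error = 114.05 - 75.273
var_error = 38.777

38.777


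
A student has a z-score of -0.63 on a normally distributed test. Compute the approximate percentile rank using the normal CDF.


CDF(z) = 0.5 * (1 + erf(z/sqrt(2)))
erf(-0.4455) = -0.4713
CDF = 0.2643
Percentile rank = 0.2643 * 100 = 26.43

26.43


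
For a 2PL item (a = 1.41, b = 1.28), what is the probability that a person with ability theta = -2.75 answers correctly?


a*(theta - b) = 1.41 * (-2.75 - 1.28) = -5.6823
exp(--5.6823) = 293.624
P = 1 / (1 + 293.624)
P = 0.0034

0.0034


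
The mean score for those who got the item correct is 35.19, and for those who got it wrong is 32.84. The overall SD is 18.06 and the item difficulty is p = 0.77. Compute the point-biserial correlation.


q = 1 - p = 0.23
rpb = ((M1 - M0) / SD) * sqrt(p * q)
rpb = ((35.19 - 32.84) / 18.06) * sqrt(0.77 * 0.23)
rpb = 0.0548

0.0548


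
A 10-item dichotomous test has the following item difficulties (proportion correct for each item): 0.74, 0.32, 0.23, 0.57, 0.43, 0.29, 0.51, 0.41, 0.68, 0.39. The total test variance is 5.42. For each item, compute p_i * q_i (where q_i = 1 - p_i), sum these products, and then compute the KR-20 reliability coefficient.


For each item, compute p_i * q_i:
  Item 1: 0.74 * 0.26 = 0.1924
  Item 2: 0.32 * 0.68 = 0.2176
  Item 3: 0.23 * 0.77 = 0.1771
  Item 4: 0.57 * 0.43 = 0.2451
  Item 5: 0.43 * 0.57 = 0.2451
  Item 6: 0.29 * 0.71 = 0.2059
  Item 7: 0.51 * 0.49 = 0.2499
  Item 8: 0.41 * 0.59 = 0.2419
  Item 9: 0.68 * 0.32 = 0.2176
  Item 10: 0.39 * 0.61 = 0.2379
Sum(p_i * q_i) = 0.1924 + 0.2176 + 0.1771 + 0.2451 + 0.2451 + 0.2059 + 0.2499 + 0.2419 + 0.2176 + 0.2379 = 2.2305
KR-20 = (k/(k-1)) * (1 - Sum(p_i*q_i) / Var_total)
= (10/9) * (1 - 2.2305/5.42)
= 1.1111 * 0.5885
KR-20 = 0.6539

0.6539


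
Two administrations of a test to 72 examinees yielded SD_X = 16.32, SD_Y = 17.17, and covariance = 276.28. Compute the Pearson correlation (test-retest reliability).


r = cov(X,Y) / (SD_X * SD_Y)
r = 276.28 / (16.32 * 17.17)
r = 276.28 / 280.2144
r = 0.986

0.986


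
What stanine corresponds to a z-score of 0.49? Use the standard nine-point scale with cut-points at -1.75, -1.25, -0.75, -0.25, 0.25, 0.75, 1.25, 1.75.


Stanine boundaries: [-1.75, -1.25, -0.75, -0.25, 0.25, 0.75, 1.25, 1.75]
z = 0.49
Check each boundary:
  z >= -1.75 -> could be stanine 2
  z >= -1.25 -> could be stanine 3
  z >= -0.75 -> could be stanine 4
  z >= -0.25 -> could be stanine 5
  z >= 0.25 -> could be stanine 6
  z < 0.75
  z < 1.25
  z < 1.75
Highest qualifying boundary gives stanine = 6

6


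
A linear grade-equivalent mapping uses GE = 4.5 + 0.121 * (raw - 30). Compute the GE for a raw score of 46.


raw - median = 46 - 30 = 16
slope * diff = 0.121 * 16 = 1.936
GE = 4.5 + 1.936
GE = 6.436

6.436


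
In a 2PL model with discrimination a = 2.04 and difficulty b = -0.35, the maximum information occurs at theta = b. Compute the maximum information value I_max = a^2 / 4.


For 2PL, max info at theta = b = -0.35
I_max = a^2 / 4 = 2.04^2 / 4
= 4.1616 / 4
I_max = 1.0404

1.0404


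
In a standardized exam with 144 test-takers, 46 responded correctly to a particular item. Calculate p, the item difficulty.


Item difficulty p = number correct / total examinees
p = 46 / 144
p = 0.3194

0.3194


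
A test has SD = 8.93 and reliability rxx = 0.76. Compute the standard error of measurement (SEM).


SEM = SD * sqrt(1 - rxx)
SEM = 8.93 * sqrt(1 - 0.76)
SEM = 8.93 * sqrt(0.24) = 8.93 * 0.489898
SEM = 4.3748

4.3748


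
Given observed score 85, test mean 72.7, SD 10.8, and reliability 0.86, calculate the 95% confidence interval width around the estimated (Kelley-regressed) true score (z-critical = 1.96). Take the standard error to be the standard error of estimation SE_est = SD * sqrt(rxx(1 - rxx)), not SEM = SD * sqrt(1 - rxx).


True score estimate = 0.86*85 + 0.14*72.7 = 83.278
SE_est = SD * sqrt(rxx * (1 - rxx)) = 10.8 * sqrt(0.86 * 0.14) = 10.8 * sqrt(0.1204) = 3.74746
CI = T_est +/- z * SE_est, so width = 2 * z * SE_est = 2 * 1.96 * 3.74746
Width = 14.69

14.69


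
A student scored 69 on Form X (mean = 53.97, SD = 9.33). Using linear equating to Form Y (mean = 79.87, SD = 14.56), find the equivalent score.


slope = SD_Y / SD_X = 14.56 / 9.33 ~ 1.5606
intercept = mean_Y - slope * mean_X = 79.87 - (14.56 / 9.33) * 53.97 ~ -4.3533
Y = slope * X + intercept. To avoid rounding drift from the rounded slope/intercept, evaluate the equivalent form Y = mean_Y + SD_Y * (X - mean_X) / SD_X at full precision:
Y = 79.87 + 14.56 * (69 - 53.97) / 9.33
Y = 79.87 + 14.56 * 15.03 / 9.33
Y = 79.87 + 218.8368 / 9.33
Y = 79.87 + 23.4552
Y = 103.3252

103.3252


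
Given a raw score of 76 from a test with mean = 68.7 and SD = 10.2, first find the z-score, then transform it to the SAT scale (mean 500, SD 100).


z = (X - mean) / SD = (76 - 68.7) / 10.2
z = 7.3 / 10.2
z = 0.7157
SAT-scale = SAT = 500 + 100z
Carry z at full precision (z = 7.3 / 10.2) into the conversion:
SAT-scale = 500 + 100 * (7.3 / 10.2) = 500 + 730 / 10.2
SAT-scale = 500 + 71.5686
SAT-scale = 571.5686

571.5686


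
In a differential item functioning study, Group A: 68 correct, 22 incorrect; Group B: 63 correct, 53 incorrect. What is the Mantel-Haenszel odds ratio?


Odds_A = 68/22 = 3.0909
Odds_B = 63/53 = 1.1887
OR = Odds_A / Odds_B = 3.0909 / 1.1887
Exactly, OR = (68 * 53) / (22 * 63) = 3604 / 1386
OR = 2.6003

2.6003


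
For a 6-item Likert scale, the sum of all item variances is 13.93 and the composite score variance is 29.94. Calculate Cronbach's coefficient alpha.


alpha = (k/(k-1)) * (1 - sum(si^2)/s_total^2)
= (6/5) * (1 - 13.93/29.94)
alpha = 0.6417

0.6417


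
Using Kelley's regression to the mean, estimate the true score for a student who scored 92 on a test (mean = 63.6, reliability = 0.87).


T_est = rxx * X + (1 - rxx) * mean
T_est = 0.87 * 92 + 0.13 * 63.6
T_est = 80.04 + 8.268
T_est = 88.308

88.308


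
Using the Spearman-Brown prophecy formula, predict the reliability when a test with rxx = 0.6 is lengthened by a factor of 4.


r_new = (n * rxx) / (1 + (n-1) * rxx)
r_new = (4 * 0.6) / (1 + 3 * 0.6)
r_new = 2.4 / 2.8
r_new = 0.8571

0.8571


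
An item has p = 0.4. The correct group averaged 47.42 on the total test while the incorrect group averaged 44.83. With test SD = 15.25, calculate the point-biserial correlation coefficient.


q = 1 - p = 0.6
rpb = ((M1 - M0) / SD) * sqrt(p * q)
rpb = ((47.42 - 44.83) / 15.25) * sqrt(0.4 * 0.6)
rpb = 0.0832

0.0832


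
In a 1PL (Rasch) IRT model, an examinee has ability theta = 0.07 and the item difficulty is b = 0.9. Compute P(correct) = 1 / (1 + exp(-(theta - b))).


theta - b = 0.07 - 0.9 = -0.83
exp(-(theta - b)) = exp(0.83) = 2.2933
P = 1 / (1 + 2.2933)
P = 0.3036

0.3036


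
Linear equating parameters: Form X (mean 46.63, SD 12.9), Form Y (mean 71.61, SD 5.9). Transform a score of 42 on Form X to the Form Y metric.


slope = SD_Y / SD_X = 5.9 / 12.9 ~ 0.4574
intercept = mean_Y - slope * mean_X = 71.61 - (5.9 / 12.9) * 46.63 ~ 50.2831
Y = slope * X + intercept. To avoid rounding drift from the rounded slope/intercept, evaluate the equivalent form Y = mean_Y + SD_Y * (X - mean_X) / SD_X at full precision:
Y = 71.61 + 5.9 * (42 - 46.63) / 12.9
Y = 71.61 - 5.9 * 4.63 / 12.9
Y = 71.61 - 27.317 / 12.9
Y = 71.61 - 2.1176
Y = 69.4924

69.4924


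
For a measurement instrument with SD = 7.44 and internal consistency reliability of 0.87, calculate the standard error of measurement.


SEM = SD * sqrt(1 - rxx)
SEM = 7.44 * sqrt(1 - 0.87)
SEM = 7.44 * sqrt(0.13) = 7.44 * 0.360555
SEM = 2.6825

2.6825


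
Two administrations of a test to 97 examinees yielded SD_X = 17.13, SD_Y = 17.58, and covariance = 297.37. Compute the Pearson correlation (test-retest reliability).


r = cov(X,Y) / (SD_X * SD_Y)
r = 297.37 / (17.13 * 17.58)
r = 297.37 / 301.1454
r = 0.9875

0.9875


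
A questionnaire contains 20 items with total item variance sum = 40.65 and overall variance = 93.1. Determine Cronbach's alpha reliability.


alpha = (k/(k-1)) * (1 - sum(si^2)/s_total^2)
= (20/19) * (1 - 40.65/93.1)
alpha = 0.593

0.593


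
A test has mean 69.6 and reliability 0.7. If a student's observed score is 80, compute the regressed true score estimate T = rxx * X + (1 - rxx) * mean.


T_est = rxx * X + (1 - rxx) * mean
T_est = 0.7 * 80 + 0.3 * 69.6
T_est = 56.0 + 20.88
T_est = 76.88

76.88


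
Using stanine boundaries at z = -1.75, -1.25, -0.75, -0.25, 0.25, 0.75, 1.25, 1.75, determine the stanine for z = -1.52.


Stanine boundaries: [-1.75, -1.25, -0.75, -0.25, 0.25, 0.75, 1.25, 1.75]
z = -1.52
Check each boundary:
  z >= -1.75 -> could be stanine 2
  z < -1.25
  z < -0.75
  z < -0.25
  z < 0.25
  z < 0.75
  z < 1.25
  z < 1.75
Highest qualifying boundary gives stanine = 2

2


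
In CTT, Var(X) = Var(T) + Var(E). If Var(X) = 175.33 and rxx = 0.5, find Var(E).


var_true = rxx * var_obs = 0.5 * 175.33 = 87.665
var_error = var_obs - var_true
var_error = 175.33 - 87.665
var_error = 87.665

87.665


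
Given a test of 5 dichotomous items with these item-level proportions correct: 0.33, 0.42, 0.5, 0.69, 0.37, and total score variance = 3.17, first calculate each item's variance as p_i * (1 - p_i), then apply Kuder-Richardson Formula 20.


For each item, compute p_i * q_i:
  Item 1: 0.33 * 0.67 = 0.2211
  Item 2: 0.42 * 0.58 = 0.2436
  Item 3: 0.5 * 0.5 = 0.25
  Item 4: 0.69 * 0.31 = 0.2139
  Item 5: 0.37 * 0.63 = 0.2331
Sum(p_i * q_i) = 0.2211 + 0.2436 + 0.25 + 0.2139 + 0.2331 = 1.1617
KR-20 = (k/(k-1)) * (1 - Sum(p_i*q_i) / Var_total)
= (5/4) * (1 - 1.1617/3.17)
= 1.25 * 0.6335
KR-20 = 0.7919

0.7919


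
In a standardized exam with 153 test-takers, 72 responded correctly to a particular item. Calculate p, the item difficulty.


Item difficulty p = number correct / total examinees
p = 72 / 153
p = 0.4706

0.4706


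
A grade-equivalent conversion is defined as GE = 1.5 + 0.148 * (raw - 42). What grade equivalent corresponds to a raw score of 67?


raw - median = 67 - 42 = 25
slope * diff = 0.148 * 25 = 3.7
GE = 1.5 + 3.7
GE = 5.2

5.2


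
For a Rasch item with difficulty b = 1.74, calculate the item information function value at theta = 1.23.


P = 1/(1+exp(-(1.23-1.74))) = 0.3752
I = P*(1-P) = 0.3752 * 0.6248
I = 0.2344

0.2344


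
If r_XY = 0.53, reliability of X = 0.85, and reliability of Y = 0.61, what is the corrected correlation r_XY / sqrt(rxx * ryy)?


r_corrected = rxy / sqrt(rxx * ryy)
= 0.53 / sqrt(0.85 * 0.61)
= 0.53 / sqrt(0.5185)
= 0.53 / 0.720069
r_corrected = 0.736

0.736


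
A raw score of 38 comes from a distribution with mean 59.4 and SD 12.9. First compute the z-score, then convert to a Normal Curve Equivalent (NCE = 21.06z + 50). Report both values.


z = (X - mean) / SD = (38 - 59.4) / 12.9
z = -21.4 / 12.9
z = -1.6589
NCE = NCE = 21.06z + 50
Carry z at full precision (z = -21.4 / 12.9) into the conversion:
NCE = 21.06 * (-21.4 / 12.9) + 50 = -450.684 / 12.9 + 50
NCE = -34.9367 + 50
NCE = 15.0633

15.0633


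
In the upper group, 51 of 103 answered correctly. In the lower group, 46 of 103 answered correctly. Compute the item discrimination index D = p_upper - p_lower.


p_upper = 51/103 = 0.4951
p_lower = 46/103 = 0.4466
D = 0.4951 - 0.4466 = 0.0485

0.0485


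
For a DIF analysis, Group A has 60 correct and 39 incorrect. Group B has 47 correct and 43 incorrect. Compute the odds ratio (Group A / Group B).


Odds_A = 60/39 = 1.5385
Odds_B = 47/43 = 1.093
OR = Odds_A / Odds_B = 1.5385 / 1.093
Exactly, OR = (60 * 43) / (39 * 47) = 2580 / 1833
OR = 1.4075

1.4075


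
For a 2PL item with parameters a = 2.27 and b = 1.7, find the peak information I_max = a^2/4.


For 2PL, max info at theta = b = 1.7
I_max = a^2 / 4 = 2.27^2 / 4
= 5.1529 / 4
I_max = 1.2882

1.2882


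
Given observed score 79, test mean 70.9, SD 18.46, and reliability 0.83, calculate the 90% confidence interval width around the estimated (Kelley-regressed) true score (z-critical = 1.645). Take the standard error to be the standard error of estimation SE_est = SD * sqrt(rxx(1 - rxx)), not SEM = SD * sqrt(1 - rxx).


True score estimate = 0.83*79 + 0.17*70.9 = 77.623
SE_est = SD * sqrt(rxx * (1 - rxx)) = 18.46 * sqrt(0.83 * 0.17) = 18.46 * sqrt(0.1411) = 6.934181
CI = T_est +/- z * SE_est, so width = 2 * z * SE_est = 2 * 1.645 * 6.934181
Width = 22.8135

22.8135


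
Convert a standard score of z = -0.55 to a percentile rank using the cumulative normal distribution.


CDF(z) = 0.5 * (1 + erf(z/sqrt(2)))
erf(-0.3889) = -0.4177
CDF = 0.2912
Percentile rank = 0.2912 * 100 = 29.12

29.12


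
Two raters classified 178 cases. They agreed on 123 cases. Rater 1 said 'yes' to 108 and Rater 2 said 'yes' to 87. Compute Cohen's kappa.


P_o = 123/178 = 0.691011
P_e = (108*87 + 70*91) / 31684 = 0.497601
kappa = (P_o - P_e) / (1 - P_e)
kappa = (0.691011 - 0.497601) / (1 - 0.497601)
kappa = 0.385

0.385


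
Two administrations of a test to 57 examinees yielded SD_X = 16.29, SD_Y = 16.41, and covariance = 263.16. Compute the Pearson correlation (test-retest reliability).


r = cov(X,Y) / (SD_X * SD_Y)
r = 263.16 / (16.29 * 16.41)
r = 263.16 / 267.3189
r = 0.9844

0.9844


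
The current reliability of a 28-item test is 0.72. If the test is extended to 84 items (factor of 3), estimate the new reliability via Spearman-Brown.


r_new = (n * rxx) / (1 + (n-1) * rxx)
r_new = (3 * 0.72) / (1 + 2 * 0.72)
r_new = 2.16 / 2.44
r_new = 0.8852

0.8852


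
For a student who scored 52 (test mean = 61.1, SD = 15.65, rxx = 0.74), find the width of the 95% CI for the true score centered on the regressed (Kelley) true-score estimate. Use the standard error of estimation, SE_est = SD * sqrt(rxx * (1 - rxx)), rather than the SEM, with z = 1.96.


True score estimate = 0.74*52 + 0.26*61.1 = 54.366
SE_est = SD * sqrt(rxx * (1 - rxx)) = 15.65 * sqrt(0.74 * 0.26) = 15.65 * sqrt(0.1924) = 6.864626
CI = T_est +/- z * SE_est, so width = 2 * z * SE_est = 2 * 1.96 * 6.864626
Width = 26.9093

26.9093


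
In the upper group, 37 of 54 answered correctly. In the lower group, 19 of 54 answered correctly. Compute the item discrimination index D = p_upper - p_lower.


p_upper = 37/54 = 0.6852
p_lower = 19/54 = 0.3519
D = 0.6852 - 0.3519 = 0.3333

0.3333


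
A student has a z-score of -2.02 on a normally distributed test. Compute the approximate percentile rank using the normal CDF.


CDF(z) = 0.5 * (1 + erf(z/sqrt(2)))
erf(-1.4284) = -0.9566
CDF = 0.0217
Percentile rank = 0.0217 * 100 = 2.17

2.17


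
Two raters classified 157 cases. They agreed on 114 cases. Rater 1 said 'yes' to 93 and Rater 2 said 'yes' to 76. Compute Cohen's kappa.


P_o = 114/157 = 0.726115
P_e = (93*76 + 64*81) / 24649 = 0.497059
kappa = (P_o - P_e) / (1 - P_e)
kappa = (0.726115 - 0.497059) / (1 - 0.497059)
kappa = 0.4554

0.4554


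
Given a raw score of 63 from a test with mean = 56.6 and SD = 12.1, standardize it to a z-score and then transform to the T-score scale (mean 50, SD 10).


z = (X - mean) / SD = (63 - 56.6) / 12.1
z = 6.4 / 12.1
z = 0.5289
T-score = T = 50 + 10z
Carry z at full precision (z = 6.4 / 12.1) into the conversion:
T-score = 50 + 10 * (6.4 / 12.1) = 50 + 64 / 12.1
T-score = 50 + 5.2893
T-score = 55.2893

55.2893


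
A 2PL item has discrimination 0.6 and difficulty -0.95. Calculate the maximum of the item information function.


For 2PL, max info at theta = b = -0.95
I_max = a^2 / 4 = 0.6^2 / 4
= 0.36 / 4
I_max = 0.09

0.09


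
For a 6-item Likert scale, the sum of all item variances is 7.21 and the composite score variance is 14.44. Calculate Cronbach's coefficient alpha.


alpha = (k/(k-1)) * (1 - sum(si^2)/s_total^2)
= (6/5) * (1 - 7.21/14.44)
alpha = 0.6008

0.6008


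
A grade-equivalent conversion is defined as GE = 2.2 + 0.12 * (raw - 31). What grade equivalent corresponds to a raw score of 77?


raw - median = 77 - 31 = 46
slope * diff = 0.12 * 46 = 5.52
GE = 2.2 + 5.52
GE = 7.72

7.72


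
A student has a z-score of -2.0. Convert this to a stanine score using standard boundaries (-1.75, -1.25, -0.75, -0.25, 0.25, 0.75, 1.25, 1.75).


Stanine boundaries: [-1.75, -1.25, -0.75, -0.25, 0.25, 0.75, 1.25, 1.75]
z = -2.0
Check each boundary:
  z < -1.75
  z < -1.25
  z < -0.75
  z < -0.25
  z < 0.25
  z < 0.75
  z < 1.25
  z < 1.75
Highest qualifying boundary gives stanine = 1

1


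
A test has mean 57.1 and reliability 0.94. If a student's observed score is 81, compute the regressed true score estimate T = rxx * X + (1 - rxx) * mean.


T_est = rxx * X + (1 - rxx) * mean
T_est = 0.94 * 81 + 0.06 * 57.1
T_est = 76.14 + 3.426
T_est = 79.566

79.566
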